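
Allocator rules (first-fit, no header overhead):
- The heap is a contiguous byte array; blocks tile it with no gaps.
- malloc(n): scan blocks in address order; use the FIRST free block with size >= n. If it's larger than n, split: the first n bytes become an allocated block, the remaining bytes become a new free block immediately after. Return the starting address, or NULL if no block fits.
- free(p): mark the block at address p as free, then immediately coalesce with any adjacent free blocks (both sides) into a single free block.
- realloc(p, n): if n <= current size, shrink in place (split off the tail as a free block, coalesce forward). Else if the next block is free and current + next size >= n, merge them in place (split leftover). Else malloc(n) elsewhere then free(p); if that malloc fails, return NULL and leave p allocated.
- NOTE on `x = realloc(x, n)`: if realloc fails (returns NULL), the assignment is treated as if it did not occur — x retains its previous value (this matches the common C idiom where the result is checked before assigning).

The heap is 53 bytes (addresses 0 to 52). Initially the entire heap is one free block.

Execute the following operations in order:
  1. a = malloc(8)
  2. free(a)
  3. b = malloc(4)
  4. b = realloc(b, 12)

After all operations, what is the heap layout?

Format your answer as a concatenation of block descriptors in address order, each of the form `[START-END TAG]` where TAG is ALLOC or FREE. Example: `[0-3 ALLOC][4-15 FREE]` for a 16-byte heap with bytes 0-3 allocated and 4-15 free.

Op 1: a = malloc(8) -> a = 0; heap: [0-7 ALLOC][8-52 FREE]
Op 2: free(a) -> (freed a); heap: [0-52 FREE]
Op 3: b = malloc(4) -> b = 0; heap: [0-3 ALLOC][4-52 FREE]
Op 4: b = realloc(b, 12) -> b = 0; heap: [0-11 ALLOC][12-52 FREE]

Answer: [0-11 ALLOC][12-52 FREE]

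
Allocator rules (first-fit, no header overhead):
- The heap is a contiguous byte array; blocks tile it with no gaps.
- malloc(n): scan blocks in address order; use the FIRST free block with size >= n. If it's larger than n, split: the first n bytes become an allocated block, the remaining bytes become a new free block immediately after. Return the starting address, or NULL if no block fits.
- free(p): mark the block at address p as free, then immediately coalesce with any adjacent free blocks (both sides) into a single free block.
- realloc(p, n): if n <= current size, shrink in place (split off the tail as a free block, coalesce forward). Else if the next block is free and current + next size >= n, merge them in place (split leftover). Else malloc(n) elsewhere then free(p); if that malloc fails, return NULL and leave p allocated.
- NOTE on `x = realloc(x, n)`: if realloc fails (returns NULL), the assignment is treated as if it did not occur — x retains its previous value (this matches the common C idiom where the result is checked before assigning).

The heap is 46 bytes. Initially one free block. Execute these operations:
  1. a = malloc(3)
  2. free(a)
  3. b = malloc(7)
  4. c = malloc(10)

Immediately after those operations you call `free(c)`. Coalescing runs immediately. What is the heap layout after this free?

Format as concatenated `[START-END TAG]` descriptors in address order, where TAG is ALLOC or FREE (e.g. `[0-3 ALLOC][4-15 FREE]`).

Op 1: a = malloc(3) -> a = 0; heap: [0-2 ALLOC][3-45 FREE]
Op 2: free(a) -> (freed a); heap: [0-45 FREE]
Op 3: b = malloc(7) -> b = 0; heap: [0-6 ALLOC][7-45 FREE]
Op 4: c = malloc(10) -> c = 7; heap: [0-6 ALLOC][7-16 ALLOC][17-45 FREE]
free(c): c = 7 -> block [7-16 ALLOC]; mark free, coalesce with adjacent free neighbors -> [0-6 ALLOC][7-45 FREE]

Answer: [0-6 ALLOC][7-45 FREE]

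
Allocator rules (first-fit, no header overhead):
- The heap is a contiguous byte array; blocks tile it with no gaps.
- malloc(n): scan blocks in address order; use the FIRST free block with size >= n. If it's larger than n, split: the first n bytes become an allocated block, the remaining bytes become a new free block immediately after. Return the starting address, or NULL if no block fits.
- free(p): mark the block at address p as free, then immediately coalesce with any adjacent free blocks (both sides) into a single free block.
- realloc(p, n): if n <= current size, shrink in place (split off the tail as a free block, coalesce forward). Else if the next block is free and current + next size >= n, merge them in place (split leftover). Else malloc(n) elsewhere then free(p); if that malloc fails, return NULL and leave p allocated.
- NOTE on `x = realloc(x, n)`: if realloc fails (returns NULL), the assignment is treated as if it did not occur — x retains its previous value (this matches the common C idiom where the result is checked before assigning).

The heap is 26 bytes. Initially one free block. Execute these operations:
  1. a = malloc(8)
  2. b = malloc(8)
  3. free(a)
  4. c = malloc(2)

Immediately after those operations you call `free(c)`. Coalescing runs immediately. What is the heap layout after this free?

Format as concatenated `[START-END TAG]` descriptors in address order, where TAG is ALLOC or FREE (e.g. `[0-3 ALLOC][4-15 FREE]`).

Op 1: a = malloc(8) -> a = 0; heap: [0-7 ALLOC][8-25 FREE]
Op 2: b = malloc(8) -> b = 8; heap: [0-7 ALLOC][8-15 ALLOC][16-25 FREE]
Op 3: free(a) -> (freed a); heap: [0-7 FREE][8-15 ALLOC][16-25 FREE]
Op 4: c = malloc(2) -> c = 0; heap: [0-1 ALLOC][2-7 FREE][8-15 ALLOC][16-25 FREE]
free(c): c = 0 -> block [0-1 ALLOC]; mark free, coalesce with adjacent free neighbors -> [0-7 FREE][8-15 ALLOC][16-25 FREE]

Answer: [0-7 FREE][8-15 ALLOC][16-25 FREE]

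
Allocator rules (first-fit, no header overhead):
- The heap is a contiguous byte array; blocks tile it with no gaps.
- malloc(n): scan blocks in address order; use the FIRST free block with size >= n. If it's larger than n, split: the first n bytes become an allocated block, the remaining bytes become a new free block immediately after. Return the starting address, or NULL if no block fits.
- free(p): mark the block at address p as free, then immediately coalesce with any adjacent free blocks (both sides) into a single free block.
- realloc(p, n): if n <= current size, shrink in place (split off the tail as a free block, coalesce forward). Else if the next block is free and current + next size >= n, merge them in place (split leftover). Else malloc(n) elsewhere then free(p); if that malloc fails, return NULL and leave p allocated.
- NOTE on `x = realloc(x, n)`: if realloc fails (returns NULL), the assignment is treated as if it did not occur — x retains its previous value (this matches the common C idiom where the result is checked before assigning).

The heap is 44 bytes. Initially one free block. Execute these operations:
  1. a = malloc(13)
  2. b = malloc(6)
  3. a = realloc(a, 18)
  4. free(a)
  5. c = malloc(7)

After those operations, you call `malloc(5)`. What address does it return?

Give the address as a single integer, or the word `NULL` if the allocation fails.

Op 1: a = malloc(13) -> a = 0; heap: [0-12 ALLOC][13-43 FREE]
Op 2: b = malloc(6) -> b = 13; heap: [0-12 ALLOC][13-18 ALLOC][19-43 FREE]
Op 3: a = realloc(a, 18) -> a = 19; heap: [0-12 FREE][13-18 ALLOC][19-36 ALLOC][37-43 FREE]
Op 4: free(a) -> (freed a); heap: [0-12 FREE][13-18 ALLOC][19-43 FREE]
Op 5: c = malloc(7) -> c = 0; heap: [0-6 ALLOC][7-12 FREE][13-18 ALLOC][19-43 FREE]
malloc(5): first-fit scan over [0-6 ALLOC][7-12 FREE][13-18 ALLOC][19-43 FREE] -> 7

Answer: 7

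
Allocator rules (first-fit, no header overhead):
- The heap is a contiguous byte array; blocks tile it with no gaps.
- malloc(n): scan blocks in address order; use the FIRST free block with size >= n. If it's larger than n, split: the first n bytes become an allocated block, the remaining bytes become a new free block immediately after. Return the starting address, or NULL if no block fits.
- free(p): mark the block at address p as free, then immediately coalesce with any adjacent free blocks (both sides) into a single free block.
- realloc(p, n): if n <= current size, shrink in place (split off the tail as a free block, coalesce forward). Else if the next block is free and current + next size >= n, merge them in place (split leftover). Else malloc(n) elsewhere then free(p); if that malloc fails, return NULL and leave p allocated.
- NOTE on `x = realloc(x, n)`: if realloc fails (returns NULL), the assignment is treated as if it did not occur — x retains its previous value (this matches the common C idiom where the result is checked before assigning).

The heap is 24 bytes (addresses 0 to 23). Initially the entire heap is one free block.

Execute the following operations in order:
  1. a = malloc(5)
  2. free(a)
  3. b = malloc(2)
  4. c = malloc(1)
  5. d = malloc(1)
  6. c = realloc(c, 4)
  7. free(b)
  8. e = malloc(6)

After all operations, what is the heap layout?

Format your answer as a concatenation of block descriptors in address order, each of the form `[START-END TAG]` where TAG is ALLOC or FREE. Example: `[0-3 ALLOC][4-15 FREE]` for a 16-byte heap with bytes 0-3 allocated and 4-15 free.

Answer: [0-2 FREE][3-3 ALLOC][4-7 ALLOC][8-13 ALLOC][14-23 FREE]

Derivation:
Op 1: a = malloc(5) -> a = 0; heap: [0-4 ALLOC][5-23 FREE]
Op 2: free(a) -> (freed a); heap: [0-23 FREE]
Op 3: b = malloc(2) -> b = 0; heap: [0-1 ALLOC][2-23 FREE]
Op 4: c = malloc(1) -> c = 2; heap: [0-1 ALLOC][2-2 ALLOC][3-23 FREE]
Op 5: d = malloc(1) -> d = 3; heap: [0-1 ALLOC][2-2 ALLOC][3-3 ALLOC][4-23 FREE]
Op 6: c = realloc(c, 4) -> c = 4; heap: [0-1 ALLOC][2-2 FREE][3-3 ALLOC][4-7 ALLOC][8-23 FREE]
Op 7: free(b) -> (freed b); heap: [0-2 FREE][3-3 ALLOC][4-7 ALLOC][8-23 FREE]
Op 8: e = malloc(6) -> e = 8; heap: [0-2 FREE][3-3 ALLOC][4-7 ALLOC][8-13 ALLOC][14-23 FREE]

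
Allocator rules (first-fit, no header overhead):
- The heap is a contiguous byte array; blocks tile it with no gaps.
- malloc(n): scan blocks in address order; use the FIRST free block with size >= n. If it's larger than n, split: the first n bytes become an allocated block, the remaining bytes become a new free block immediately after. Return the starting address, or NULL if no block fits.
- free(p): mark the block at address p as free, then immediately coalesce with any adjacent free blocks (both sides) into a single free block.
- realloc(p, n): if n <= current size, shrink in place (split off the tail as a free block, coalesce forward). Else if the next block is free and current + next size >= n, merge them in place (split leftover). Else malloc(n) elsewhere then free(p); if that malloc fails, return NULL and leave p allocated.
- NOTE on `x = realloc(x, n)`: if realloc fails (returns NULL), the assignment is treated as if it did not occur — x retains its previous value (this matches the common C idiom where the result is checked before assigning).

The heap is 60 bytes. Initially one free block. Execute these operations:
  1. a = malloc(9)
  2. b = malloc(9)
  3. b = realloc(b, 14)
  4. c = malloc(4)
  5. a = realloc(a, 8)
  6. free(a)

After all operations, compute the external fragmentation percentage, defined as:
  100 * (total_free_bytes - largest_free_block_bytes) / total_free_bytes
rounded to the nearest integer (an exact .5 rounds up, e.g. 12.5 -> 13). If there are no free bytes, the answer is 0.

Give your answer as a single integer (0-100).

Answer: 21

Derivation:
Op 1: a = malloc(9) -> a = 0; heap: [0-8 ALLOC][9-59 FREE]
Op 2: b = malloc(9) -> b = 9; heap: [0-8 ALLOC][9-17 ALLOC][18-59 FREE]
Op 3: b = realloc(b, 14) -> b = 9; heap: [0-8 ALLOC][9-22 ALLOC][23-59 FREE]
Op 4: c = malloc(4) -> c = 23; heap: [0-8 ALLOC][9-22 ALLOC][23-26 ALLOC][27-59 FREE]
Op 5: a = realloc(a, 8) -> a = 0; heap: [0-7 ALLOC][8-8 FREE][9-22 ALLOC][23-26 ALLOC][27-59 FREE]
Op 6: free(a) -> (freed a); heap: [0-8 FREE][9-22 ALLOC][23-26 ALLOC][27-59 FREE]
Free blocks: [9 33] total_free=42 largest=33 -> 100*(42-33)/42 = 900/42 ≈ 21.429 -> rounds to 21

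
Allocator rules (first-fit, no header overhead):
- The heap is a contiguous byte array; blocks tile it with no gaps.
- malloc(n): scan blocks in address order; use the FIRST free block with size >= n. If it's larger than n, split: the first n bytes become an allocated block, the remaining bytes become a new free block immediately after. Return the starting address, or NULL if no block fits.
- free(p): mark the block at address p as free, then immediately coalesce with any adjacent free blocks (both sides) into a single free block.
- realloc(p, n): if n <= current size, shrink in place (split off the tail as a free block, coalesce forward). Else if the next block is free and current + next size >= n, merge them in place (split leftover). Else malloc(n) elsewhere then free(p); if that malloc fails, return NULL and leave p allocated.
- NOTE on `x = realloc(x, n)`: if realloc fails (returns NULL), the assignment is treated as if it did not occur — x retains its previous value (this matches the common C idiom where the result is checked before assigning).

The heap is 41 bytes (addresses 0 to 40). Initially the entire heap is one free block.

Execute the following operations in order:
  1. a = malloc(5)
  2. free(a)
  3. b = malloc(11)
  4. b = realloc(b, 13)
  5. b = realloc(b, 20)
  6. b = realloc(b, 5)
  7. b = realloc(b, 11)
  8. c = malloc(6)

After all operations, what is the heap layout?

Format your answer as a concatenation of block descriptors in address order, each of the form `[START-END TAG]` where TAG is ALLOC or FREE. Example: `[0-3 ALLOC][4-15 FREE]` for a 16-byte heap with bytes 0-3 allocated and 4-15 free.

Op 1: a = malloc(5) -> a = 0; heap: [0-4 ALLOC][5-40 FREE]
Op 2: free(a) -> (freed a); heap: [0-40 FREE]
Op 3: b = malloc(11) -> b = 0; heap: [0-10 ALLOC][11-40 FREE]
Op 4: b = realloc(b, 13) -> b = 0; heap: [0-12 ALLOC][13-40 FREE]
Op 5: b = realloc(b, 20) -> b = 0; heap: [0-19 ALLOC][20-40 FREE]
Op 6: b = realloc(b, 5) -> b = 0; heap: [0-4 ALLOC][5-40 FREE]
Op 7: b = realloc(b, 11) -> b = 0; heap: [0-10 ALLOC][11-40 FREE]
Op 8: c = malloc(6) -> c = 11; heap: [0-10 ALLOC][11-16 ALLOC][17-40 FREE]

Answer: [0-10 ALLOC][11-16 ALLOC][17-40 FREE]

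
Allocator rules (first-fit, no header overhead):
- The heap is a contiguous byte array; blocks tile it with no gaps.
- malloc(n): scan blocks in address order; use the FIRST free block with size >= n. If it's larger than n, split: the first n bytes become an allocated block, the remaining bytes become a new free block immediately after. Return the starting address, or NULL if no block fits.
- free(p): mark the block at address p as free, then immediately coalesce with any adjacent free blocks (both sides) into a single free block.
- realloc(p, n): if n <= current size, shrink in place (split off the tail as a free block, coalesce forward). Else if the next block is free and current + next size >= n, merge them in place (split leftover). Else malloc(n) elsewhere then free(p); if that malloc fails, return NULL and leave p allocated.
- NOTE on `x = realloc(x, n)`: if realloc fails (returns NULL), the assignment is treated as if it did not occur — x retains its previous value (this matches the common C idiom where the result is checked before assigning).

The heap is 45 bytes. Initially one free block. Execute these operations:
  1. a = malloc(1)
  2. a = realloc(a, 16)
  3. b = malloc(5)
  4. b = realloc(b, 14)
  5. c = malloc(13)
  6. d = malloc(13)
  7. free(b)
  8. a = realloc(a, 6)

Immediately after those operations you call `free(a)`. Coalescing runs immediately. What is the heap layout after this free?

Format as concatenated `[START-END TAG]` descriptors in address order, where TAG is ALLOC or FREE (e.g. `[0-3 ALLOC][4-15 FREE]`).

Op 1: a = malloc(1) -> a = 0; heap: [0-0 ALLOC][1-44 FREE]
Op 2: a = realloc(a, 16) -> a = 0; heap: [0-15 ALLOC][16-44 FREE]
Op 3: b = malloc(5) -> b = 16; heap: [0-15 ALLOC][16-20 ALLOC][21-44 FREE]
Op 4: b = realloc(b, 14) -> b = 16; heap: [0-15 ALLOC][16-29 ALLOC][30-44 FREE]
Op 5: c = malloc(13) -> c = 30; heap: [0-15 ALLOC][16-29 ALLOC][30-42 ALLOC][43-44 FREE]
Op 6: d = malloc(13) -> d = NULL; heap: [0-15 ALLOC][16-29 ALLOC][30-42 ALLOC][43-44 FREE]
Op 7: free(b) -> (freed b); heap: [0-15 ALLOC][16-29 FREE][30-42 ALLOC][43-44 FREE]
Op 8: a = realloc(a, 6) -> a = 0; heap: [0-5 ALLOC][6-29 FREE][30-42 ALLOC][43-44 FREE]
free(a): a = 0 -> block [0-5 ALLOC]; mark free, coalesce with adjacent free neighbors -> [0-29 FREE][30-42 ALLOC][43-44 FREE]

Answer: [0-29 FREE][30-42 ALLOC][43-44 FREE]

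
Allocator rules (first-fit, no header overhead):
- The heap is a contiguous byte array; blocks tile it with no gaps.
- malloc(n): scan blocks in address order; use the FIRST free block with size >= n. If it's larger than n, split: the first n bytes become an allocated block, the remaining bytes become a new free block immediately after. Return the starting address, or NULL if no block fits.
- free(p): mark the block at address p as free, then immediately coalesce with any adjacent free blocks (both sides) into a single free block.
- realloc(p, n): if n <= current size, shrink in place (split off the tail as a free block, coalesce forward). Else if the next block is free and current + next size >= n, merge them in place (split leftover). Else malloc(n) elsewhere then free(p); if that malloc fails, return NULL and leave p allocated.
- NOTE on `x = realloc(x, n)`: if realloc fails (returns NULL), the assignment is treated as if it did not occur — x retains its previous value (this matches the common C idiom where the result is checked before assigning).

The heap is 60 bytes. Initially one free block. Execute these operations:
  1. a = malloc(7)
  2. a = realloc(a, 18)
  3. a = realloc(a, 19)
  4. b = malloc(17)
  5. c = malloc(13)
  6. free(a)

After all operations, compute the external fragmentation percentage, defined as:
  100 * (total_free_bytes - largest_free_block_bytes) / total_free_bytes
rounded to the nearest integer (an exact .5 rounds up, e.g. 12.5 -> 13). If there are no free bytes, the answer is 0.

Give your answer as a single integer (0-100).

Answer: 37

Derivation:
Op 1: a = malloc(7) -> a = 0; heap: [0-6 ALLOC][7-59 FREE]
Op 2: a = realloc(a, 18) -> a = 0; heap: [0-17 ALLOC][18-59 FREE]
Op 3: a = realloc(a, 19) -> a = 0; heap: [0-18 ALLOC][19-59 FREE]
Op 4: b = malloc(17) -> b = 19; heap: [0-18 ALLOC][19-35 ALLOC][36-59 FREE]
Op 5: c = malloc(13) -> c = 36; heap: [0-18 ALLOC][19-35 ALLOC][36-48 ALLOC][49-59 FREE]
Op 6: free(a) -> (freed a); heap: [0-18 FREE][19-35 ALLOC][36-48 ALLOC][49-59 FREE]
Free blocks: [19 11] total_free=30 largest=19 -> 100*(30-19)/30 = 1100/30 ≈ 36.667 -> rounds to 37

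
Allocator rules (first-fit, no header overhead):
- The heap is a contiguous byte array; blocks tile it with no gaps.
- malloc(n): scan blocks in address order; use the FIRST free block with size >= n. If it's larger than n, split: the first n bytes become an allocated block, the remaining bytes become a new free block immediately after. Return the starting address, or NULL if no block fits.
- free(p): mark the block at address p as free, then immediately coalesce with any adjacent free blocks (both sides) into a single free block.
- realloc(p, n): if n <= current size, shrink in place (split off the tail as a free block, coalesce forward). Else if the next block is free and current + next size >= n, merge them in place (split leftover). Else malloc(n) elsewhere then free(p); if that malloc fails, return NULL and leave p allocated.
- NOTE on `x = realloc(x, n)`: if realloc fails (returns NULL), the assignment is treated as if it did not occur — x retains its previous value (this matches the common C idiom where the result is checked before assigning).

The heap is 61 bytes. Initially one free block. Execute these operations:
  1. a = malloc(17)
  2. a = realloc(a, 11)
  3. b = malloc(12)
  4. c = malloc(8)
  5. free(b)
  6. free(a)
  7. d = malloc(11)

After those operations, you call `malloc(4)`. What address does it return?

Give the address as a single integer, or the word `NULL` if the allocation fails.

Op 1: a = malloc(17) -> a = 0; heap: [0-16 ALLOC][17-60 FREE]
Op 2: a = realloc(a, 11) -> a = 0; heap: [0-10 ALLOC][11-60 FREE]
Op 3: b = malloc(12) -> b = 11; heap: [0-10 ALLOC][11-22 ALLOC][23-60 FREE]
Op 4: c = malloc(8) -> c = 23; heap: [0-10 ALLOC][11-22 ALLOC][23-30 ALLOC][31-60 FREE]
Op 5: free(b) -> (freed b); heap: [0-10 ALLOC][11-22 FREE][23-30 ALLOC][31-60 FREE]
Op 6: free(a) -> (freed a); heap: [0-22 FREE][23-30 ALLOC][31-60 FREE]
Op 7: d = malloc(11) -> d = 0; heap: [0-10 ALLOC][11-22 FREE][23-30 ALLOC][31-60 FREE]
malloc(4): first-fit scan over [0-10 ALLOC][11-22 FREE][23-30 ALLOC][31-60 FREE] -> 11

Answer: 11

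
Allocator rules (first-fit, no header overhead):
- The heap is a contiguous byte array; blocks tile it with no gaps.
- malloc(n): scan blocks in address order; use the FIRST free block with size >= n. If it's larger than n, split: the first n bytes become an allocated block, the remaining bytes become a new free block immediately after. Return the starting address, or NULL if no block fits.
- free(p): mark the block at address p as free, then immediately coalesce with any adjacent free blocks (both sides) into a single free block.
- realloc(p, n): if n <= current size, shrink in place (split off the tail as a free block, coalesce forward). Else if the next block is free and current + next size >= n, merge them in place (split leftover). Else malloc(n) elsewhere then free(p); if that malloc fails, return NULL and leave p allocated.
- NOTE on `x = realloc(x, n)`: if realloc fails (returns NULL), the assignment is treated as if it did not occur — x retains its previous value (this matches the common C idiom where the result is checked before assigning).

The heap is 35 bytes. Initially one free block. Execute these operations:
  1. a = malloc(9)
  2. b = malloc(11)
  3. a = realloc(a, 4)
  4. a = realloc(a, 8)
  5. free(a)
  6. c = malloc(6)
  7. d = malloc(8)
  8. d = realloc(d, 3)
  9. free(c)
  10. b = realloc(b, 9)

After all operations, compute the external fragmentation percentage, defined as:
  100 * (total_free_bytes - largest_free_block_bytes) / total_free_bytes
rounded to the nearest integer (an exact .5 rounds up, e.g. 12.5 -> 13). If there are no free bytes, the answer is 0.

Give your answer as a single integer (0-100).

Op 1: a = malloc(9) -> a = 0; heap: [0-8 ALLOC][9-34 FREE]
Op 2: b = malloc(11) -> b = 9; heap: [0-8 ALLOC][9-19 ALLOC][20-34 FREE]
Op 3: a = realloc(a, 4) -> a = 0; heap: [0-3 ALLOC][4-8 FREE][9-19 ALLOC][20-34 FREE]
Op 4: a = realloc(a, 8) -> a = 0; heap: [0-7 ALLOC][8-8 FREE][9-19 ALLOC][20-34 FREE]
Op 5: free(a) -> (freed a); heap: [0-8 FREE][9-19 ALLOC][20-34 FREE]
Op 6: c = malloc(6) -> c = 0; heap: [0-5 ALLOC][6-8 FREE][9-19 ALLOC][20-34 FREE]
Op 7: d = malloc(8) -> d = 20; heap: [0-5 ALLOC][6-8 FREE][9-19 ALLOC][20-27 ALLOC][28-34 FREE]
Op 8: d = realloc(d, 3) -> d = 20; heap: [0-5 ALLOC][6-8 FREE][9-19 ALLOC][20-22 ALLOC][23-34 FREE]
Op 9: free(c) -> (freed c); heap: [0-8 FREE][9-19 ALLOC][20-22 ALLOC][23-34 FREE]
Op 10: b = realloc(b, 9) -> b = 9; heap: [0-8 FREE][9-17 ALLOC][18-19 FREE][20-22 ALLOC][23-34 FREE]
Free blocks: [9 2 12] total_free=23 largest=12 -> 100*(23-12)/23 = 1100/23 ≈ 47.826 -> rounds to 48

Answer: 48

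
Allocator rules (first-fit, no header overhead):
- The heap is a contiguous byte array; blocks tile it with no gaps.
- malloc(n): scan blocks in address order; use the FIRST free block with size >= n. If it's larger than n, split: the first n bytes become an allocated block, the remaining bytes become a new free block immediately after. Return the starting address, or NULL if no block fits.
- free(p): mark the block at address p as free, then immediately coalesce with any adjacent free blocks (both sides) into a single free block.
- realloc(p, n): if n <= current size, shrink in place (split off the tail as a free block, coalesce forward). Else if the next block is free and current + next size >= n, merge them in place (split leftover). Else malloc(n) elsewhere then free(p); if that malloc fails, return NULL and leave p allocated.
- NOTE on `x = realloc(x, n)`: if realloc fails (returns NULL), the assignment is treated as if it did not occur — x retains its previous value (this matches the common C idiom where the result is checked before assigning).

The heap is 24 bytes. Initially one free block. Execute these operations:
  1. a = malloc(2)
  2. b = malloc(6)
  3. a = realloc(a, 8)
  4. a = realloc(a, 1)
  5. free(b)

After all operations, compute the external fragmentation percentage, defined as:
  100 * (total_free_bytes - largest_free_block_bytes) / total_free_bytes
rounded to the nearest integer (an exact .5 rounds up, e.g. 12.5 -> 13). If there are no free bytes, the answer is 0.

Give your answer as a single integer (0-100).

Op 1: a = malloc(2) -> a = 0; heap: [0-1 ALLOC][2-23 FREE]
Op 2: b = malloc(6) -> b = 2; heap: [0-1 ALLOC][2-7 ALLOC][8-23 FREE]
Op 3: a = realloc(a, 8) -> a = 8; heap: [0-1 FREE][2-7 ALLOC][8-15 ALLOC][16-23 FREE]
Op 4: a = realloc(a, 1) -> a = 8; heap: [0-1 FREE][2-7 ALLOC][8-8 ALLOC][9-23 FREE]
Op 5: free(b) -> (freed b); heap: [0-7 FREE][8-8 ALLOC][9-23 FREE]
Free blocks: [8 15] total_free=23 largest=15 -> 100*(23-15)/23 = 800/23 ≈ 34.783 -> rounds to 35

Answer: 35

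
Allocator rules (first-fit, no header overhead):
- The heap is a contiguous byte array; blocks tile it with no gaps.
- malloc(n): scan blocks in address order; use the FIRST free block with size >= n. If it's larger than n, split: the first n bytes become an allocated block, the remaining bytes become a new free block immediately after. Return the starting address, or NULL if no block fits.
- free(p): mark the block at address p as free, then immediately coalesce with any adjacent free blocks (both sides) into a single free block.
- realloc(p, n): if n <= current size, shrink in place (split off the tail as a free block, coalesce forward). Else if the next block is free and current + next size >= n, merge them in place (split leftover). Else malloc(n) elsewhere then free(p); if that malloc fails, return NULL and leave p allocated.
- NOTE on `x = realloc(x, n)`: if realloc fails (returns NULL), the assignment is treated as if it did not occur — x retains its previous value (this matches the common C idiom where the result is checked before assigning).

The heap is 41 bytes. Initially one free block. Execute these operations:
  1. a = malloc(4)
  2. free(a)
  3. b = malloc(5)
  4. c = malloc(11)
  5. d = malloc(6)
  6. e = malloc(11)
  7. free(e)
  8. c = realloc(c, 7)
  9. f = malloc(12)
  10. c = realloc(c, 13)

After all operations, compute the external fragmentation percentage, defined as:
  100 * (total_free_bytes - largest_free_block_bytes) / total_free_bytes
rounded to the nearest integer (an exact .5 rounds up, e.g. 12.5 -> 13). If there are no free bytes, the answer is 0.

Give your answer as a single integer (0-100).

Op 1: a = malloc(4) -> a = 0; heap: [0-3 ALLOC][4-40 FREE]
Op 2: free(a) -> (freed a); heap: [0-40 FREE]
Op 3: b = malloc(5) -> b = 0; heap: [0-4 ALLOC][5-40 FREE]
Op 4: c = malloc(11) -> c = 5; heap: [0-4 ALLOC][5-15 ALLOC][16-40 FREE]
Op 5: d = malloc(6) -> d = 16; heap: [0-4 ALLOC][5-15 ALLOC][16-21 ALLOC][22-40 FREE]
Op 6: e = malloc(11) -> e = 22; heap: [0-4 ALLOC][5-15 ALLOC][16-21 ALLOC][22-32 ALLOC][33-40 FREE]
Op 7: free(e) -> (freed e); heap: [0-4 ALLOC][5-15 ALLOC][16-21 ALLOC][22-40 FREE]
Op 8: c = realloc(c, 7) -> c = 5; heap: [0-4 ALLOC][5-11 ALLOC][12-15 FREE][16-21 ALLOC][22-40 FREE]
Op 9: f = malloc(12) -> f = 22; heap: [0-4 ALLOC][5-11 ALLOC][12-15 FREE][16-21 ALLOC][22-33 ALLOC][34-40 FREE]
Op 10: c = realloc(c, 13) -> NULL (c unchanged); heap: [0-4 ALLOC][5-11 ALLOC][12-15 FREE][16-21 ALLOC][22-33 ALLOC][34-40 FREE]
Free blocks: [4 7] total_free=11 largest=7 -> 100*(11-7)/11 = 400/11 ≈ 36.364 -> rounds to 36

Answer: 36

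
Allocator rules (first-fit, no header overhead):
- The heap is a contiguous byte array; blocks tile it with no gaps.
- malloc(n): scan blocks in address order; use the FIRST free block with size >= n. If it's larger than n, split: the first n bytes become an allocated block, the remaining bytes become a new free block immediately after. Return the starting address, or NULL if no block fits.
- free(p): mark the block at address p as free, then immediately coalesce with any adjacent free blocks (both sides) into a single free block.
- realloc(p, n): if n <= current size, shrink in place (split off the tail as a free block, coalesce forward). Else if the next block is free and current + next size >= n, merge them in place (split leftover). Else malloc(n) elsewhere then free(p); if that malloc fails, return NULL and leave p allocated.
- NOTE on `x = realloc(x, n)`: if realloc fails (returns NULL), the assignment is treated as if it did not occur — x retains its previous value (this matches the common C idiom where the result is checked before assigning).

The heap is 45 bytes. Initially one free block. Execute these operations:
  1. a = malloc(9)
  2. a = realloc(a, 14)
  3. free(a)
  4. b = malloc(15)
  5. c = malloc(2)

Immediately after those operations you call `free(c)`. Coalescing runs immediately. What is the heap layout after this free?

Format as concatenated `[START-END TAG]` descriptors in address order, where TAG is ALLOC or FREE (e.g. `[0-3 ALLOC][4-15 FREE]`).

Answer: [0-14 ALLOC][15-44 FREE]

Derivation:
Op 1: a = malloc(9) -> a = 0; heap: [0-8 ALLOC][9-44 FREE]
Op 2: a = realloc(a, 14) -> a = 0; heap: [0-13 ALLOC][14-44 FREE]
Op 3: free(a) -> (freed a); heap: [0-44 FREE]
Op 4: b = malloc(15) -> b = 0; heap: [0-14 ALLOC][15-44 FREE]
Op 5: c = malloc(2) -> c = 15; heap: [0-14 ALLOC][15-16 ALLOC][17-44 FREE]
free(c): c = 15 -> block [15-16 ALLOC]; mark free, coalesce with adjacent free neighbors -> [0-14 ALLOC][15-44 FREE]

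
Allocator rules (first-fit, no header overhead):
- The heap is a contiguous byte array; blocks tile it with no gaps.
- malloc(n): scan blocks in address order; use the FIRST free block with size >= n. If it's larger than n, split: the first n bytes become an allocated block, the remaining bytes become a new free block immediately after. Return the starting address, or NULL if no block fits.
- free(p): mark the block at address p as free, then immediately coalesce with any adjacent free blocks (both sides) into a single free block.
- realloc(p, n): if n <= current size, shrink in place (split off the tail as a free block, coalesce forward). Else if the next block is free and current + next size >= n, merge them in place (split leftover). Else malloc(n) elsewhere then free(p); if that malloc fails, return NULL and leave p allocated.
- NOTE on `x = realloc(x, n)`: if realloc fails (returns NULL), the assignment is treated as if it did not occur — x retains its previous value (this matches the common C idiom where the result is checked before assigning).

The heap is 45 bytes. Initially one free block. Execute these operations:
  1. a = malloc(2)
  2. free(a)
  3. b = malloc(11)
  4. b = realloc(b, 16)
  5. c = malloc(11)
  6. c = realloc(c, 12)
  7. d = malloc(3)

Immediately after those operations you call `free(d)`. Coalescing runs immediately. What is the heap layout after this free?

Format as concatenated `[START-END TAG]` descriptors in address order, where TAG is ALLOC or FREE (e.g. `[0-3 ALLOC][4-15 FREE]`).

Op 1: a = malloc(2) -> a = 0; heap: [0-1 ALLOC][2-44 FREE]
Op 2: free(a) -> (freed a); heap: [0-44 FREE]
Op 3: b = malloc(11) -> b = 0; heap: [0-10 ALLOC][11-44 FREE]
Op 4: b = realloc(b, 16) -> b = 0; heap: [0-15 ALLOC][16-44 FREE]
Op 5: c = malloc(11) -> c = 16; heap: [0-15 ALLOC][16-26 ALLOC][27-44 FREE]
Op 6: c = realloc(c, 12) -> c = 16; heap: [0-15 ALLOC][16-27 ALLOC][28-44 FREE]
Op 7: d = malloc(3) -> d = 28; heap: [0-15 ALLOC][16-27 ALLOC][28-30 ALLOC][31-44 FREE]
free(d): d = 28 -> block [28-30 ALLOC]; mark free, coalesce with adjacent free neighbors -> [0-15 ALLOC][16-27 ALLOC][28-44 FREE]

Answer: [0-15 ALLOC][16-27 ALLOC][28-44 FREE]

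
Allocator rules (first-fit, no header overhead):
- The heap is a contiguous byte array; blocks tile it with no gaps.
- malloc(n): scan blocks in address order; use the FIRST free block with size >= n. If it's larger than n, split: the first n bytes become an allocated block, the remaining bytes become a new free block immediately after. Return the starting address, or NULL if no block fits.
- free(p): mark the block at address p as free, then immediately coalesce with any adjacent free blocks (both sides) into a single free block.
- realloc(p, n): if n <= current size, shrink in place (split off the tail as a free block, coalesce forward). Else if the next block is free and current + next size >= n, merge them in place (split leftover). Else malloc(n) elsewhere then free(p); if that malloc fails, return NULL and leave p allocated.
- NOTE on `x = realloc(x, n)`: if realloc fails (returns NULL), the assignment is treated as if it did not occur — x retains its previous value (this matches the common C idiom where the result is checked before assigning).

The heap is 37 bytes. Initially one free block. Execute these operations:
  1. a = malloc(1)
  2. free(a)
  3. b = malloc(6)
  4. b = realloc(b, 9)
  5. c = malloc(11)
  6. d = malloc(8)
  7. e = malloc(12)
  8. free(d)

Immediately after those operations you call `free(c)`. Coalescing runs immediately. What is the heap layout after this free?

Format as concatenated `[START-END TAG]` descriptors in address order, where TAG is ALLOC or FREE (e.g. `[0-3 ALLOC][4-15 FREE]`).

Answer: [0-8 ALLOC][9-36 FREE]

Derivation:
Op 1: a = malloc(1) -> a = 0; heap: [0-0 ALLOC][1-36 FREE]
Op 2: free(a) -> (freed a); heap: [0-36 FREE]
Op 3: b = malloc(6) -> b = 0; heap: [0-5 ALLOC][6-36 FREE]
Op 4: b = realloc(b, 9) -> b = 0; heap: [0-8 ALLOC][9-36 FREE]
Op 5: c = malloc(11) -> c = 9; heap: [0-8 ALLOC][9-19 ALLOC][20-36 FREE]
Op 6: d = malloc(8) -> d = 20; heap: [0-8 ALLOC][9-19 ALLOC][20-27 ALLOC][28-36 FREE]
Op 7: e = malloc(12) -> e = NULL; heap: [0-8 ALLOC][9-19 ALLOC][20-27 ALLOC][28-36 FREE]
Op 8: free(d) -> (freed d); heap: [0-8 ALLOC][9-19 ALLOC][20-36 FREE]
free(c): c = 9 -> block [9-19 ALLOC]; mark free, coalesce with adjacent free neighbors -> [0-8 ALLOC][9-36 FREE]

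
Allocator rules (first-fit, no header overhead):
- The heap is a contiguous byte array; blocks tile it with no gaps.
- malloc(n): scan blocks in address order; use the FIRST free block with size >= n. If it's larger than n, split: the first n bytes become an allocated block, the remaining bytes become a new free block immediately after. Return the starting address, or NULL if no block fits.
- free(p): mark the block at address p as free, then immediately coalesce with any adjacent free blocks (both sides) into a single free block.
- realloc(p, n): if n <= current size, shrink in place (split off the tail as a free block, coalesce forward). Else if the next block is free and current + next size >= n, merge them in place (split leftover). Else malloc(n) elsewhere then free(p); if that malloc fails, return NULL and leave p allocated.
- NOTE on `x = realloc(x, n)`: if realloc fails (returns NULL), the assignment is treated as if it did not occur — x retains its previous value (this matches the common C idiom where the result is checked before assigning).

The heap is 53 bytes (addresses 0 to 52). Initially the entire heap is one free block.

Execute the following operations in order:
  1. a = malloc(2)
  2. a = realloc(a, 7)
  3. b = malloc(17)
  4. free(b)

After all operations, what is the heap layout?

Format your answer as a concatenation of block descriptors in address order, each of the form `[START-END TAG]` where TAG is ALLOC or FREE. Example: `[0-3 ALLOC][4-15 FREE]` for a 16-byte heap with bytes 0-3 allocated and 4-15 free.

Answer: [0-6 ALLOC][7-52 FREE]

Derivation:
Op 1: a = malloc(2) -> a = 0; heap: [0-1 ALLOC][2-52 FREE]
Op 2: a = realloc(a, 7) -> a = 0; heap: [0-6 ALLOC][7-52 FREE]
Op 3: b = malloc(17) -> b = 7; heap: [0-6 ALLOC][7-23 ALLOC][24-52 FREE]
Op 4: free(b) -> (freed b); heap: [0-6 ALLOC][7-52 FREE]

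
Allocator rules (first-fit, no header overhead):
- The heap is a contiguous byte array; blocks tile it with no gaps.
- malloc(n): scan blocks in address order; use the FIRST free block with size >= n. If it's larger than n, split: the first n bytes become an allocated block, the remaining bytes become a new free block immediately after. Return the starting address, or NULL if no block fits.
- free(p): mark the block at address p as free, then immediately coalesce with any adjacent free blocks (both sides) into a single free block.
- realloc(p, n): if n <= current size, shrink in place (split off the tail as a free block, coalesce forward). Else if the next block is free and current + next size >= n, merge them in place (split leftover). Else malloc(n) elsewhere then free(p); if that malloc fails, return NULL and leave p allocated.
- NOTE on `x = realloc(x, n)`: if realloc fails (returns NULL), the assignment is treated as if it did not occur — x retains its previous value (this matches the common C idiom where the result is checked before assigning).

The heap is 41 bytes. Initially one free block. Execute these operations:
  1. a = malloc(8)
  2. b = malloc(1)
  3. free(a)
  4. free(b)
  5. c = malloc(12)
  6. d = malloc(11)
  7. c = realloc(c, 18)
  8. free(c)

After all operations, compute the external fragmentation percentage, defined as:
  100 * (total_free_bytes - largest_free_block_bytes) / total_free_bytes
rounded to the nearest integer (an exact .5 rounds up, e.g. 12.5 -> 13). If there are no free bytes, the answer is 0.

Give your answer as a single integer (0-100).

Op 1: a = malloc(8) -> a = 0; heap: [0-7 ALLOC][8-40 FREE]
Op 2: b = malloc(1) -> b = 8; heap: [0-7 ALLOC][8-8 ALLOC][9-40 FREE]
Op 3: free(a) -> (freed a); heap: [0-7 FREE][8-8 ALLOC][9-40 FREE]
Op 4: free(b) -> (freed b); heap: [0-40 FREE]
Op 5: c = malloc(12) -> c = 0; heap: [0-11 ALLOC][12-40 FREE]
Op 6: d = malloc(11) -> d = 12; heap: [0-11 ALLOC][12-22 ALLOC][23-40 FREE]
Op 7: c = realloc(c, 18) -> c = 23; heap: [0-11 FREE][12-22 ALLOC][23-40 ALLOC]
Op 8: free(c) -> (freed c); heap: [0-11 FREE][12-22 ALLOC][23-40 FREE]
Free blocks: [12 18] total_free=30 largest=18 -> 100*(30-18)/30 = 1200/30 = 40

Answer: 40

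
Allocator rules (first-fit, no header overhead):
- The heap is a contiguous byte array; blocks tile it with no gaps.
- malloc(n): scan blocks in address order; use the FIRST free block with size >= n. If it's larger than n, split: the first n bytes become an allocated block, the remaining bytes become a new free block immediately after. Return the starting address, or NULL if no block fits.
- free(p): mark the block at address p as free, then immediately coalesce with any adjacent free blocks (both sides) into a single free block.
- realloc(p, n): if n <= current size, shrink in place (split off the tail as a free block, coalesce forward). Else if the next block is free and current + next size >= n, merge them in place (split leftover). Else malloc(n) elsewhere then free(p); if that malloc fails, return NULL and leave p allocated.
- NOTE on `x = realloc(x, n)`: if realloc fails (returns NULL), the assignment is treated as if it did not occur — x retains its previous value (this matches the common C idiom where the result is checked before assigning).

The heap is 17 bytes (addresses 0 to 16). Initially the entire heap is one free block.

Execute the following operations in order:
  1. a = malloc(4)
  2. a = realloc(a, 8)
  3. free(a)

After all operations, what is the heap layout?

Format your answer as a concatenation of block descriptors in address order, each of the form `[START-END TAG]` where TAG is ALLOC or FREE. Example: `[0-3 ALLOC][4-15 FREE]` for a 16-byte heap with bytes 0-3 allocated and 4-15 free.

Answer: [0-16 FREE]

Derivation:
Op 1: a = malloc(4) -> a = 0; heap: [0-3 ALLOC][4-16 FREE]
Op 2: a = realloc(a, 8) -> a = 0; heap: [0-7 ALLOC][8-16 FREE]
Op 3: free(a) -> (freed a); heap: [0-16 FREE]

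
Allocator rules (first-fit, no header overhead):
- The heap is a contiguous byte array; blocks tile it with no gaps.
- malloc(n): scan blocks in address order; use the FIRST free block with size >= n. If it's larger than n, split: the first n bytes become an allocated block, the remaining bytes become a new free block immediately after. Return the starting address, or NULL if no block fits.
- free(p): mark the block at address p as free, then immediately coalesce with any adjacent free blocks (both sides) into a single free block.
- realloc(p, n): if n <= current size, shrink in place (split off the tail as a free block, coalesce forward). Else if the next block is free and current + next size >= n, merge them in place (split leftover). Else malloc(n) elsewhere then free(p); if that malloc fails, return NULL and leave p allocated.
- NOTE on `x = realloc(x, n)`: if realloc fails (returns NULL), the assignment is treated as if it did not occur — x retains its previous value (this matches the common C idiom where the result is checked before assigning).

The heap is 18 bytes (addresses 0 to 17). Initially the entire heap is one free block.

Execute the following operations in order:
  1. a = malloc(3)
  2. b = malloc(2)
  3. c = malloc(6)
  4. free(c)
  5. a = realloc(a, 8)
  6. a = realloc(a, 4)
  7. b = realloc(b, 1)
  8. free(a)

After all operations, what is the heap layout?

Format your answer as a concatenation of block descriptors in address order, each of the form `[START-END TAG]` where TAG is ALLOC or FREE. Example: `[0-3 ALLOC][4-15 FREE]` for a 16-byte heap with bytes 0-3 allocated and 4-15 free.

Answer: [0-2 FREE][3-3 ALLOC][4-17 FREE]

Derivation:
Op 1: a = malloc(3) -> a = 0; heap: [0-2 ALLOC][3-17 FREE]
Op 2: b = malloc(2) -> b = 3; heap: [0-2 ALLOC][3-4 ALLOC][5-17 FREE]
Op 3: c = malloc(6) -> c = 5; heap: [0-2 ALLOC][3-4 ALLOC][5-10 ALLOC][11-17 FREE]
Op 4: free(c) -> (freed c); heap: [0-2 ALLOC][3-4 ALLOC][5-17 FREE]
Op 5: a = realloc(a, 8) -> a = 5; heap: [0-2 FREE][3-4 ALLOC][5-12 ALLOC][13-17 FREE]
Op 6: a = realloc(a, 4) -> a = 5; heap: [0-2 FREE][3-4 ALLOC][5-8 ALLOC][9-17 FREE]
Op 7: b = realloc(b, 1) -> b = 3; heap: [0-2 FREE][3-3 ALLOC][4-4 FREE][5-8 ALLOC][9-17 FREE]
Op 8: free(a) -> (freed a); heap: [0-2 FREE][3-3 ALLOC][4-17 FREE]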